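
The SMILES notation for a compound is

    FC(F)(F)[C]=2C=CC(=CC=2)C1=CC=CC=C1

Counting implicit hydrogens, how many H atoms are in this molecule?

Walk through each heavy atom and fill implicit hydrogens from standard valence (C 4, N 3, O 2, S 2, halogen 1):
  atom 1: F (halogen, monovalent) → 0 H
  atom 2: C, bond orders sum to 4 (valence 4) → 0 H
  atom 3: F (halogen, monovalent) → 0 H
  atom 4: F (halogen, monovalent) → 0 H
  atom 5: C with explicit H count 0
  atom 6: C, bond orders sum to 3 (valence 4) → 1 H
  atom 7: C, bond orders sum to 3 (valence 4) → 1 H
  atom 8: C, bond orders sum to 4 (valence 4) → 0 H
  atom 9: C, bond orders sum to 3 (valence 4) → 1 H
  atom 10: C, bond orders sum to 3 (valence 4) → 1 H
  atom 11: C, bond orders sum to 4 (valence 4) → 0 H
  atom 12: C, bond orders sum to 3 (valence 4) → 1 H
  atom 13: C, bond orders sum to 3 (valence 4) → 1 H
  atom 14: C, bond orders sum to 3 (valence 4) → 1 H
  atom 15: C, bond orders sum to 3 (valence 4) → 1 H
  atom 16: C, bond orders sum to 3 (valence 4) → 1 H
Total hydrogens: 9.

9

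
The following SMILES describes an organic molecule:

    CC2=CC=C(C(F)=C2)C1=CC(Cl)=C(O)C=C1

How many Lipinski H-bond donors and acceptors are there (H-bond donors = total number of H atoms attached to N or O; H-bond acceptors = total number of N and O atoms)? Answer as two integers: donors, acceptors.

1, 1

Donors: find every N or O and count the H atoms it carries.
  atom 14 (O): bond orders sum to 1 → 1 H
Lipinski HBD = 1.
Acceptors: N atoms = 0, O atoms = 1 → HBA = 1.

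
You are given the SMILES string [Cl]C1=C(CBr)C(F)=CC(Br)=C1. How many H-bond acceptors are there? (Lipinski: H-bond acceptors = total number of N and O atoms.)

0

N atoms: 0; O atoms: 0.
Lipinski HBA = 0 + 0 = 0.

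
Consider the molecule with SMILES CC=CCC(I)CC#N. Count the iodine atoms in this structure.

Scan the SMILES for I atoms (remember two-letter symbols like Cl and Br are single atoms).
Iodine count: 1.

1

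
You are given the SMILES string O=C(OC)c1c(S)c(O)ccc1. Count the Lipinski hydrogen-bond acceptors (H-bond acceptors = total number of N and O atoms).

N atoms: 0; O atoms: 3.
Lipinski HBA = 0 + 3 = 3.

3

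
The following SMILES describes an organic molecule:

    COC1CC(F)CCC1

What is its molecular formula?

Walk through each heavy atom and fill implicit hydrogens from standard valence (C 4, N 3, O 2, S 2, halogen 1):
  atom 1: C, bond orders sum to 1 (valence 4) → 3 H
  atom 2: O, bond orders sum to 2 (valence 2) → 0 H
  atom 3: C, bond orders sum to 3 (valence 4) → 1 H
  atom 4: C, bond orders sum to 2 (valence 4) → 2 H
  atom 5: C, bond orders sum to 3 (valence 4) → 1 H
  atom 6: F (halogen, monovalent) → 0 H
  atom 7: C, bond orders sum to 2 (valence 4) → 2 H
  atom 8: C, bond orders sum to 2 (valence 4) → 2 H
  atom 9: C, bond orders sum to 2 (valence 4) → 2 H
Totals → C:7, H:13, F:1, O:1.
In Hill order: C7H13FO.

C7H13FO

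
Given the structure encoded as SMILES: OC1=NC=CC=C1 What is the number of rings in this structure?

In SMILES, each pair of matching ring-closure digits denotes one ring-closing bond; the number of such bonds equals the number of independent rings.
Ring-closure bonds here: 1.

1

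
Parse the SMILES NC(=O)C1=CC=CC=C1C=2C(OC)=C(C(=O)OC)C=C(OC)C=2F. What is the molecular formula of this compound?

C17H16FNO5

Walk through each heavy atom and fill implicit hydrogens from standard valence (C 4, N 3, O 2, S 2, halogen 1):
  atom 1: N, bond orders sum to 1 (valence 3) → 2 H
  atom 2: C, bond orders sum to 4 (valence 4) → 0 H
  atom 3: O, bond orders sum to 2 (valence 2) → 0 H
  atom 4: C, bond orders sum to 4 (valence 4) → 0 H
  atom 5: C, bond orders sum to 3 (valence 4) → 1 H
  atom 6: C, bond orders sum to 3 (valence 4) → 1 H
  atom 7: C, bond orders sum to 3 (valence 4) → 1 H
  atom 8: C, bond orders sum to 3 (valence 4) → 1 H
  atom 9: C, bond orders sum to 4 (valence 4) → 0 H
  atom 10: C, bond orders sum to 4 (valence 4) → 0 H
  atom 11: C, bond orders sum to 4 (valence 4) → 0 H
  atom 12: O, bond orders sum to 2 (valence 2) → 0 H
  atom 13: C, bond orders sum to 1 (valence 4) → 3 H
  atom 14: C, bond orders sum to 4 (valence 4) → 0 H
  atom 15: C, bond orders sum to 4 (valence 4) → 0 H
  atom 16: O, bond orders sum to 2 (valence 2) → 0 H
  atom 17: O, bond orders sum to 2 (valence 2) → 0 H
  atom 18: C, bond orders sum to 1 (valence 4) → 3 H
  atom 19: C, bond orders sum to 3 (valence 4) → 1 H
  atom 20: C, bond orders sum to 4 (valence 4) → 0 H
  atom 21: O, bond orders sum to 2 (valence 2) → 0 H
  atom 22: C, bond orders sum to 1 (valence 4) → 3 H
  atom 23: C, bond orders sum to 4 (valence 4) → 0 H
  atom 24: F (halogen, monovalent) → 0 H
Totals → C:17, H:16, F:1, N:1, O:5.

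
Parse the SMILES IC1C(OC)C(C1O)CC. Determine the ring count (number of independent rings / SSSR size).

1

In SMILES, each pair of matching ring-closure digits denotes one ring-closing bond; the number of such bonds equals the number of independent rings.
Ring-closure bonds here: 1.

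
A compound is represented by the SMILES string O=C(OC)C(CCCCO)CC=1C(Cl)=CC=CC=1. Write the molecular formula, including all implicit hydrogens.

Walk through each heavy atom and fill implicit hydrogens from standard valence (C 4, N 3, O 2, S 2, halogen 1):
  atom 1: O, bond orders sum to 2 (valence 2) → 0 H
  atom 2: C, bond orders sum to 4 (valence 4) → 0 H
  atom 3: O, bond orders sum to 2 (valence 2) → 0 H
  atom 4: C, bond orders sum to 1 (valence 4) → 3 H
  atom 5: C, bond orders sum to 3 (valence 4) → 1 H
  atom 6: C, bond orders sum to 2 (valence 4) → 2 H
  atom 7: C, bond orders sum to 2 (valence 4) → 2 H
  atom 8: C, bond orders sum to 2 (valence 4) → 2 H
  atom 9: C, bond orders sum to 2 (valence 4) → 2 H
  atom 10: O, bond orders sum to 1 (valence 2) → 1 H
  atom 11: C, bond orders sum to 2 (valence 4) → 2 H
  atom 12: C, bond orders sum to 4 (valence 4) → 0 H
  atom 13: C, bond orders sum to 4 (valence 4) → 0 H
  atom 14: Cl (halogen, monovalent) → 0 H
  atom 15: C, bond orders sum to 3 (valence 4) → 1 H
  atom 16: C, bond orders sum to 3 (valence 4) → 1 H
  atom 17: C, bond orders sum to 3 (valence 4) → 1 H
  atom 18: C, bond orders sum to 3 (valence 4) → 1 H
Totals → C:14, H:19, Cl:1, O:3.
In Hill order: C14H19ClO3.

C14H19ClO3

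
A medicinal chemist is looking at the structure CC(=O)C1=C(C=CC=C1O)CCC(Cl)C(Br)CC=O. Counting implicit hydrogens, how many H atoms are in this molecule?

Walk through each heavy atom and fill implicit hydrogens from standard valence (C 4, N 3, O 2, S 2, halogen 1):
  atom 1: C, bond orders sum to 1 (valence 4) → 3 H
  atom 2: C, bond orders sum to 4 (valence 4) → 0 H
  atom 3: O, bond orders sum to 2 (valence 2) → 0 H
  atom 4: C, bond orders sum to 4 (valence 4) → 0 H
  atom 5: C, bond orders sum to 4 (valence 4) → 0 H
  atom 6: C, bond orders sum to 3 (valence 4) → 1 H
  atom 7: C, bond orders sum to 3 (valence 4) → 1 H
  atom 8: C, bond orders sum to 3 (valence 4) → 1 H
  atom 9: C, bond orders sum to 4 (valence 4) → 0 H
  atom 10: O, bond orders sum to 1 (valence 2) → 1 H
  atom 11: C, bond orders sum to 2 (valence 4) → 2 H
  atom 12: C, bond orders sum to 2 (valence 4) → 2 H
  atom 13: C, bond orders sum to 3 (valence 4) → 1 H
  atom 14: Cl (halogen, monovalent) → 0 H
  atom 15: C, bond orders sum to 3 (valence 4) → 1 H
  atom 16: Br (halogen, monovalent) → 0 H
  atom 17: C, bond orders sum to 2 (valence 4) → 2 H
  atom 18: C, bond orders sum to 3 (valence 4) → 1 H
  atom 19: O, bond orders sum to 2 (valence 2) → 0 H
Total hydrogens: 16.

16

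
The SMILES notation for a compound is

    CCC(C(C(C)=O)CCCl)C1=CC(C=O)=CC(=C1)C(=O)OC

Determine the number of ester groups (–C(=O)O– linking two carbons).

The ester motif appears at heavy-atom position 19 in the SMILES.
Other groups present: 1 aldehyde, 1 ketone.
Ester count: 1.

1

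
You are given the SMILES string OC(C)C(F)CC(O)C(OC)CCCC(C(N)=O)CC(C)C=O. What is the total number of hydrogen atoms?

Walk through each heavy atom and fill implicit hydrogens from standard valence (C 4, N 3, O 2, S 2, halogen 1):
  atom 1: O, bond orders sum to 1 (valence 2) → 1 H
  atom 2: C, bond orders sum to 3 (valence 4) → 1 H
  atom 3: C, bond orders sum to 1 (valence 4) → 3 H
  atom 4: C, bond orders sum to 3 (valence 4) → 1 H
  atom 5: F (halogen, monovalent) → 0 H
  atom 6: C, bond orders sum to 2 (valence 4) → 2 H
  atom 7: C, bond orders sum to 3 (valence 4) → 1 H
  atom 8: O, bond orders sum to 1 (valence 2) → 1 H
  atom 9: C, bond orders sum to 3 (valence 4) → 1 H
  atom 10: O, bond orders sum to 2 (valence 2) → 0 H
  atom 11: C, bond orders sum to 1 (valence 4) → 3 H
  atom 12: C, bond orders sum to 2 (valence 4) → 2 H
  atom 13: C, bond orders sum to 2 (valence 4) → 2 H
  atom 14: C, bond orders sum to 2 (valence 4) → 2 H
  atom 15: C, bond orders sum to 3 (valence 4) → 1 H
  atom 16: C, bond orders sum to 4 (valence 4) → 0 H
  atom 17: N, bond orders sum to 1 (valence 3) → 2 H
  atom 18: O, bond orders sum to 2 (valence 2) → 0 H
  atom 19: C, bond orders sum to 2 (valence 4) → 2 H
  atom 20: C, bond orders sum to 3 (valence 4) → 1 H
  atom 21: C, bond orders sum to 1 (valence 4) → 3 H
  atom 22: C, bond orders sum to 3 (valence 4) → 1 H
  atom 23: O, bond orders sum to 2 (valence 2) → 0 H
Total hydrogens: 30.

30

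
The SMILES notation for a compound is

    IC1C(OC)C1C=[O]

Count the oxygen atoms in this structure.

2

Scan the SMILES for O atoms (remember two-letter symbols like Cl and Br are single atoms).
Oxygen count: 2.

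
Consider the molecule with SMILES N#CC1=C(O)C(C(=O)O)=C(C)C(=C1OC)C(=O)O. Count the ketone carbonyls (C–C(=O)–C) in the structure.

0

Scan the SMILES for the ketone motif — none present.
Groups that are present: 2 carboxylic acid, 1 ether, 1 hydroxyl, 1 nitrile.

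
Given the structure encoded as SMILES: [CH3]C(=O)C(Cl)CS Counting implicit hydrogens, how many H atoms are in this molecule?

7

Walk through each heavy atom and fill implicit hydrogens from standard valence (C 4, N 3, O 2, S 2, halogen 1):
  atom 1: C with explicit H count 3
  atom 2: C, bond orders sum to 4 (valence 4) → 0 H
  atom 3: O, bond orders sum to 2 (valence 2) → 0 H
  atom 4: C, bond orders sum to 3 (valence 4) → 1 H
  atom 5: Cl (halogen, monovalent) → 0 H
  atom 6: C, bond orders sum to 2 (valence 4) → 2 H
  atom 7: S, bond orders sum to 1 (valence 2) → 1 H
Total hydrogens: 7.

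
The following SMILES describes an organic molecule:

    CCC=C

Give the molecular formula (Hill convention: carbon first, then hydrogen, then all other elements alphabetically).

C4H8

Walk through each heavy atom and fill implicit hydrogens from standard valence (C 4, N 3, O 2, S 2, halogen 1):
  atom 1: C, bond orders sum to 1 (valence 4) → 3 H
  atom 2: C, bond orders sum to 2 (valence 4) → 2 H
  atom 3: C, bond orders sum to 3 (valence 4) → 1 H
  atom 4: C, bond orders sum to 2 (valence 4) → 2 H
Totals → C:4, H:8.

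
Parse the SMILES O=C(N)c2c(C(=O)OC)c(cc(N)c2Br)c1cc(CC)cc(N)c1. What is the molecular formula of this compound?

C17H18BrN3O3

Walk through each heavy atom and fill implicit hydrogens from standard valence (C 4, N 3, O 2, S 2, halogen 1); for lowercase aromatic atoms, an aromatic c carries 1 H when it has two neighbours and 0 H with three, and aromatic n carries 0 H:
  atom 1: O, bond orders sum to 2 (valence 2) → 0 H
  atom 2: C, bond orders sum to 4 (valence 4) → 0 H
  atom 3: N, bond orders sum to 1 (valence 3) → 2 H
  atom 4: aromatic c, 3 neighbours → 0 H
  atom 5: aromatic c, 3 neighbours → 0 H
  atom 6: C, bond orders sum to 4 (valence 4) → 0 H
  atom 7: O, bond orders sum to 2 (valence 2) → 0 H
  atom 8: O, bond orders sum to 2 (valence 2) → 0 H
  atom 9: C, bond orders sum to 1 (valence 4) → 3 H
  atom 10: aromatic c, 3 neighbours → 0 H
  atom 11: aromatic c, 2 neighbours → 1 H
  atom 12: aromatic c, 3 neighbours → 0 H
  atom 13: N, bond orders sum to 1 (valence 3) → 2 H
  atom 14: aromatic c, 3 neighbours → 0 H
  atom 15: Br (halogen, monovalent) → 0 H
  atom 16: aromatic c, 3 neighbours → 0 H
  atom 17: aromatic c, 2 neighbours → 1 H
  atom 18: aromatic c, 3 neighbours → 0 H
  atom 19: C, bond orders sum to 2 (valence 4) → 2 H
  atom 20: C, bond orders sum to 1 (valence 4) → 3 H
  atom 21: aromatic c, 2 neighbours → 1 H
  atom 22: aromatic c, 3 neighbours → 0 H
  atom 23: N, bond orders sum to 1 (valence 3) → 2 H
  atom 24: aromatic c, 2 neighbours → 1 H
Totals → C:17, H:18, Br:1, N:3, O:3.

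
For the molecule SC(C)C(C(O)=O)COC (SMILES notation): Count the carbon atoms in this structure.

Count every carbon token in the SMILES (each C, including those in ring-closure positions and inside branches).
Carbon count: 6.

6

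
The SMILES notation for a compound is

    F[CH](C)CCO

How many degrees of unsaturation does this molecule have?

Molecular formula: C4H9FO.
DoU = (2C + 2 + N − H − X) / 2, where X is the halogen count and O/S are ignored.
    = (2·4 + 2 + 0 − 9 − 1) / 2 = 0 / 2 = 0.

0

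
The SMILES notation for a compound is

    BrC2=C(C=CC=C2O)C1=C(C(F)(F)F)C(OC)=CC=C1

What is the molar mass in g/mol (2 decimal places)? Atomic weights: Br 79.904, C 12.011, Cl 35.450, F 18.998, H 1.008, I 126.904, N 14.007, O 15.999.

347.13 g/mol

First, the molecular formula is C14H10BrF3O2 (counting implicit H from valence).
  Br: 1 × 79.904 = 79.904
  C: 14 × 12.011 = 168.154
  F: 3 × 18.998 = 56.994
  H: 10 × 1.008 = 10.080
  O: 2 × 15.999 = 31.998
Sum: 1×79.904 + 14×12.011 + 3×18.998 + 10×1.008 + 2×15.999 = 347.130 → 347.13 g/mol.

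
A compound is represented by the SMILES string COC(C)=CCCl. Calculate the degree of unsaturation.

1

Molecular formula: C5H9ClO.
DoU = (2C + 2 + N − H − X) / 2, where X is the halogen count and O/S are ignored.
    = (2·5 + 2 + 0 − 9 − 1) / 2 = 2 / 2 = 1.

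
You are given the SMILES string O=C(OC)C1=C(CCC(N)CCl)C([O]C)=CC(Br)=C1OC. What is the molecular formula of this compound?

C14H19BrClNO4

Walk through each heavy atom and fill implicit hydrogens from standard valence (C 4, N 3, O 2, S 2, halogen 1):
  atom 1: O, bond orders sum to 2 (valence 2) → 0 H
  atom 2: C, bond orders sum to 4 (valence 4) → 0 H
  atom 3: O, bond orders sum to 2 (valence 2) → 0 H
  atom 4: C, bond orders sum to 1 (valence 4) → 3 H
  atom 5: C, bond orders sum to 4 (valence 4) → 0 H
  atom 6: C, bond orders sum to 4 (valence 4) → 0 H
  atom 7: C, bond orders sum to 2 (valence 4) → 2 H
  atom 8: C, bond orders sum to 2 (valence 4) → 2 H
  atom 9: C, bond orders sum to 3 (valence 4) → 1 H
  atom 10: N, bond orders sum to 1 (valence 3) → 2 H
  atom 11: C, bond orders sum to 2 (valence 4) → 2 H
  atom 12: Cl (halogen, monovalent) → 0 H
  atom 13: C, bond orders sum to 4 (valence 4) → 0 H
  atom 14: O with explicit H count 0
  atom 15: C, bond orders sum to 1 (valence 4) → 3 H
  atom 16: C, bond orders sum to 3 (valence 4) → 1 H
  atom 17: C, bond orders sum to 4 (valence 4) → 0 H
  atom 18: Br (halogen, monovalent) → 0 H
  atom 19: C, bond orders sum to 4 (valence 4) → 0 H
  atom 20: O, bond orders sum to 2 (valence 2) → 0 H
  atom 21: C, bond orders sum to 1 (valence 4) → 3 H
Totals → C:14, H:19, Br:1, Cl:1, N:1, O:4.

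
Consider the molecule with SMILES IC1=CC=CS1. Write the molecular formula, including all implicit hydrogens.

Walk through each heavy atom and fill implicit hydrogens from standard valence (C 4, N 3, O 2, S 2, halogen 1):
  atom 1: I (halogen, monovalent) → 0 H
  atom 2: C, bond orders sum to 4 (valence 4) → 0 H
  atom 3: C, bond orders sum to 3 (valence 4) → 1 H
  atom 4: C, bond orders sum to 3 (valence 4) → 1 H
  atom 5: C, bond orders sum to 3 (valence 4) → 1 H
  atom 6: S, bond orders sum to 2 (valence 2) → 0 H
Totals → C:4, H:3, I:1, S:1.
In Hill order: C4H3IS.

C4H3IS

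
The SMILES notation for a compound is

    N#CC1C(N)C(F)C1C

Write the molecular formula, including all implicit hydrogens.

C6H9FN2

Walk through each heavy atom and fill implicit hydrogens from standard valence (C 4, N 3, O 2, S 2, halogen 1):
  atom 1: N, bond orders sum to 3 (valence 3) → 0 H
  atom 2: C, bond orders sum to 4 (valence 4) → 0 H
  atom 3: C, bond orders sum to 3 (valence 4) → 1 H
  atom 4: C, bond orders sum to 3 (valence 4) → 1 H
  atom 5: N, bond orders sum to 1 (valence 3) → 2 H
  atom 6: C, bond orders sum to 3 (valence 4) → 1 H
  atom 7: F (halogen, monovalent) → 0 H
  atom 8: C, bond orders sum to 3 (valence 4) → 1 H
  atom 9: C, bond orders sum to 1 (valence 4) → 3 H
Totals → C:6, H:9, F:1, N:2.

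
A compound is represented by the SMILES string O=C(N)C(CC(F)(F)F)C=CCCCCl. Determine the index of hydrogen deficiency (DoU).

Degree of unsaturation = (number of rings) + (number of π bonds).
Ring closures in the SMILES: 0.
π bonds: 2 double bonds (each 1 DoU) → 2 DoU from unsaturation.
Total DoU = 0 + 2 = 2.

2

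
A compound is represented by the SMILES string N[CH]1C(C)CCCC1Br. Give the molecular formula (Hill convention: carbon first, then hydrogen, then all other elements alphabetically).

C7H14BrN

Walk through each heavy atom and fill implicit hydrogens from standard valence (C 4, N 3, O 2, S 2, halogen 1):
  atom 1: N, bond orders sum to 1 (valence 3) → 2 H
  atom 2: C with explicit H count 1
  atom 3: C, bond orders sum to 3 (valence 4) → 1 H
  atom 4: C, bond orders sum to 1 (valence 4) → 3 H
  atom 5: C, bond orders sum to 2 (valence 4) → 2 H
  atom 6: C, bond orders sum to 2 (valence 4) → 2 H
  atom 7: C, bond orders sum to 2 (valence 4) → 2 H
  atom 8: C, bond orders sum to 3 (valence 4) → 1 H
  atom 9: Br (halogen, monovalent) → 0 H
Totals → C:7, H:14, Br:1, N:1.
In Hill order: C7H14BrN.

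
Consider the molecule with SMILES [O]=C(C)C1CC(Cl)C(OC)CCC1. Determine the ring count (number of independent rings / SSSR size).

1

In SMILES, each pair of matching ring-closure digits denotes one ring-closing bond; the number of such bonds equals the number of independent rings.
Ring-closure bonds here: 1.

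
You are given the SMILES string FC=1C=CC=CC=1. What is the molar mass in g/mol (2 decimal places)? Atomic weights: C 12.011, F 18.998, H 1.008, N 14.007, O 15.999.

First, the molecular formula is C6H5F (counting implicit H from valence).
  C: 6 × 12.011 = 72.066
  F: 1 × 18.998 = 18.998
  H: 5 × 1.008 = 5.040
Sum: 6×12.011 + 1×18.998 + 5×1.008 = 96.104 → 96.10 g/mol.

96.10 g/mol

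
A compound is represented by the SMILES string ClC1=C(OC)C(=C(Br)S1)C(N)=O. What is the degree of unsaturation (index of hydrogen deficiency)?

Degree of unsaturation = (number of rings) + (number of π bonds).
Ring closures in the SMILES: 1.
π bonds: 3 double bonds (each 1 DoU) → 3 DoU from unsaturation.
Total DoU = 1 + 3 = 4.

4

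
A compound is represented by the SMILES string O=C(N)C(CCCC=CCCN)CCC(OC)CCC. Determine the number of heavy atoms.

Every atom symbol written in the SMILES (organic subset) is one heavy atom; implicit H are not written.
Heavy atoms by element → C:16, N:2, O:2.
Total: 20.

20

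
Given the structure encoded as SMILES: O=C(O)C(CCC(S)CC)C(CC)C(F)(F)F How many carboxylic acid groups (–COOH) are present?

1

The carboxylic acid motif appears at heavy-atom position 2 in the SMILES.
Other groups present: 1 thiol.
Carboxylic acid count: 1.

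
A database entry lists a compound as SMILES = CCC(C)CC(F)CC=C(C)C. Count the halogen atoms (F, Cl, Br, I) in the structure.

1

Halogen atoms appear at heavy-atom position 7 (1×F).
Other groups present: 1 alkene.
Halogen count: 1.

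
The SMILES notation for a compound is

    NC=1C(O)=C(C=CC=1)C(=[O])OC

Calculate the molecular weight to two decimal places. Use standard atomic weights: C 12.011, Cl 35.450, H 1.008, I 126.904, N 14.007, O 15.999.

First, the molecular formula is C8H9NO3 (counting implicit H from valence).
  C: 8 × 12.011 = 96.088
  H: 9 × 1.008 = 9.072
  N: 1 × 14.007 = 14.007
  O: 3 × 15.999 = 47.997
Sum: 8×12.011 + 9×1.008 + 1×14.007 + 3×15.999 = 167.164 → 167.16 g/mol.

167.16 g/mol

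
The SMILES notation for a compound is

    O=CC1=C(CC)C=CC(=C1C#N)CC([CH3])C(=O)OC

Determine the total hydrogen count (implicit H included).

Walk through each heavy atom and fill implicit hydrogens from standard valence (C 4, N 3, O 2, S 2, halogen 1):
  atom 1: O, bond orders sum to 2 (valence 2) → 0 H
  atom 2: C, bond orders sum to 3 (valence 4) → 1 H
  atom 3: C, bond orders sum to 4 (valence 4) → 0 H
  atom 4: C, bond orders sum to 4 (valence 4) → 0 H
  atom 5: C, bond orders sum to 2 (valence 4) → 2 H
  atom 6: C, bond orders sum to 1 (valence 4) → 3 H
  atom 7: C, bond orders sum to 3 (valence 4) → 1 H
  atom 8: C, bond orders sum to 3 (valence 4) → 1 H
  atom 9: C, bond orders sum to 4 (valence 4) → 0 H
  atom 10: C, bond orders sum to 4 (valence 4) → 0 H
  atom 11: C, bond orders sum to 4 (valence 4) → 0 H
  atom 12: N, bond orders sum to 3 (valence 3) → 0 H
  atom 13: C, bond orders sum to 2 (valence 4) → 2 H
  atom 14: C, bond orders sum to 3 (valence 4) → 1 H
  atom 15: C with explicit H count 3
  atom 16: C, bond orders sum to 4 (valence 4) → 0 H
  atom 17: O, bond orders sum to 2 (valence 2) → 0 H
  atom 18: O, bond orders sum to 2 (valence 2) → 0 H
  atom 19: C, bond orders sum to 1 (valence 4) → 3 H
Total hydrogens: 17.

17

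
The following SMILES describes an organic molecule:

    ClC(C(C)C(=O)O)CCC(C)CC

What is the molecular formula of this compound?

C10H19ClO2

Walk through each heavy atom and fill implicit hydrogens from standard valence (C 4, N 3, O 2, S 2, halogen 1):
  atom 1: Cl (halogen, monovalent) → 0 H
  atom 2: C, bond orders sum to 3 (valence 4) → 1 H
  atom 3: C, bond orders sum to 3 (valence 4) → 1 H
  atom 4: C, bond orders sum to 1 (valence 4) → 3 H
  atom 5: C, bond orders sum to 4 (valence 4) → 0 H
  atom 6: O, bond orders sum to 2 (valence 2) → 0 H
  atom 7: O, bond orders sum to 1 (valence 2) → 1 H
  atom 8: C, bond orders sum to 2 (valence 4) → 2 H
  atom 9: C, bond orders sum to 2 (valence 4) → 2 H
  atom 10: C, bond orders sum to 3 (valence 4) → 1 H
  atom 11: C, bond orders sum to 1 (valence 4) → 3 H
  atom 12: C, bond orders sum to 2 (valence 4) → 2 H
  atom 13: C, bond orders sum to 1 (valence 4) → 3 H
Totals → C:10, H:19, Cl:1, O:2.
In Hill order: C10H19ClO2.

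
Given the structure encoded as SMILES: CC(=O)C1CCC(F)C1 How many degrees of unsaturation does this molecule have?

2

Molecular formula: C7H11FO.
DoU = (2C + 2 + N − H − X) / 2, where X is the halogen count and O/S are ignored.
    = (2·7 + 2 + 0 − 11 − 1) / 2 = 4 / 2 = 2.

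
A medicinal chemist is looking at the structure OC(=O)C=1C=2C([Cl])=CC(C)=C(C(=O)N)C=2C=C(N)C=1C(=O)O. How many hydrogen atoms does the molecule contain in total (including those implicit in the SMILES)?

11

Walk through each heavy atom and fill implicit hydrogens from standard valence (C 4, N 3, O 2, S 2, halogen 1):
  atom 1: O, bond orders sum to 1 (valence 2) → 1 H
  atom 2: C, bond orders sum to 4 (valence 4) → 0 H
  atom 3: O, bond orders sum to 2 (valence 2) → 0 H
  atom 4: C, bond orders sum to 4 (valence 4) → 0 H
  atom 5: C, bond orders sum to 4 (valence 4) → 0 H
  atom 6: C, bond orders sum to 4 (valence 4) → 0 H
  atom 7: Cl with explicit H count 0
  atom 8: C, bond orders sum to 3 (valence 4) → 1 H
  atom 9: C, bond orders sum to 4 (valence 4) → 0 H
  atom 10: C, bond orders sum to 1 (valence 4) → 3 H
  atom 11: C, bond orders sum to 4 (valence 4) → 0 H
  atom 12: C, bond orders sum to 4 (valence 4) → 0 H
  atom 13: O, bond orders sum to 2 (valence 2) → 0 H
  atom 14: N, bond orders sum to 1 (valence 3) → 2 H
  atom 15: C, bond orders sum to 4 (valence 4) → 0 H
  atom 16: C, bond orders sum to 3 (valence 4) → 1 H
  atom 17: C, bond orders sum to 4 (valence 4) → 0 H
  atom 18: N, bond orders sum to 1 (valence 3) → 2 H
  atom 19: C, bond orders sum to 4 (valence 4) → 0 H
  atom 20: C, bond orders sum to 4 (valence 4) → 0 H
  atom 21: O, bond orders sum to 2 (valence 2) → 0 H
  atom 22: O, bond orders sum to 1 (valence 2) → 1 H
Total hydrogens: 11.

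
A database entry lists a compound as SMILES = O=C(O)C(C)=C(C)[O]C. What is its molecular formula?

Walk through each heavy atom and fill implicit hydrogens from standard valence (C 4, N 3, O 2, S 2, halogen 1):
  atom 1: O, bond orders sum to 2 (valence 2) → 0 H
  atom 2: C, bond orders sum to 4 (valence 4) → 0 H
  atom 3: O, bond orders sum to 1 (valence 2) → 1 H
  atom 4: C, bond orders sum to 4 (valence 4) → 0 H
  atom 5: C, bond orders sum to 1 (valence 4) → 3 H
  atom 6: C, bond orders sum to 4 (valence 4) → 0 H
  atom 7: C, bond orders sum to 1 (valence 4) → 3 H
  atom 8: O with explicit H count 0
  atom 9: C, bond orders sum to 1 (valence 4) → 3 H
Totals → C:6, H:10, O:3.
In Hill order: C6H10O3.

C6H10O3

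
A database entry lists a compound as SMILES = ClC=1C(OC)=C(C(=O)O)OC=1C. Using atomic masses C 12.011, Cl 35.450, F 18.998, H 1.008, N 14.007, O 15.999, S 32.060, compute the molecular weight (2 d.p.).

190.58 g/mol

First, the molecular formula is C7H7ClO4 (counting implicit H from valence).
  C: 7 × 12.011 = 84.077
  Cl: 1 × 35.450 = 35.450
  H: 7 × 1.008 = 7.056
  O: 4 × 15.999 = 63.996
Sum: 7×12.011 + 1×35.450 + 7×1.008 + 4×15.999 = 190.579 → 190.58 g/mol.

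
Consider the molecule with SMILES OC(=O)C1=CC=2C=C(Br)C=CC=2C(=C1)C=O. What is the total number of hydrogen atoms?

7

Walk through each heavy atom and fill implicit hydrogens from standard valence (C 4, N 3, O 2, S 2, halogen 1):
  atom 1: O, bond orders sum to 1 (valence 2) → 1 H
  atom 2: C, bond orders sum to 4 (valence 4) → 0 H
  atom 3: O, bond orders sum to 2 (valence 2) → 0 H
  atom 4: C, bond orders sum to 4 (valence 4) → 0 H
  atom 5: C, bond orders sum to 3 (valence 4) → 1 H
  atom 6: C, bond orders sum to 4 (valence 4) → 0 H
  atom 7: C, bond orders sum to 3 (valence 4) → 1 H
  atom 8: C, bond orders sum to 4 (valence 4) → 0 H
  atom 9: Br (halogen, monovalent) → 0 H
  atom 10: C, bond orders sum to 3 (valence 4) → 1 H
  atom 11: C, bond orders sum to 3 (valence 4) → 1 H
  atom 12: C, bond orders sum to 4 (valence 4) → 0 H
  atom 13: C, bond orders sum to 4 (valence 4) → 0 H
  atom 14: C, bond orders sum to 3 (valence 4) → 1 H
  atom 15: C, bond orders sum to 3 (valence 4) → 1 H
  atom 16: O, bond orders sum to 2 (valence 2) → 0 H
Total hydrogens: 7.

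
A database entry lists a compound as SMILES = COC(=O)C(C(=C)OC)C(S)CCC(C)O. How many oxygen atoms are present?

Scan the SMILES for O atoms (remember two-letter symbols like Cl and Br are single atoms).
Oxygen count: 4.

4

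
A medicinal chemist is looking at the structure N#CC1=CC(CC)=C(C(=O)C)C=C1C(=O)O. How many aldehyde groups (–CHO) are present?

Scan the SMILES for the aldehyde motif — none present.
Groups that are present: 1 carboxylic acid, 1 ketone, 1 nitrile.

0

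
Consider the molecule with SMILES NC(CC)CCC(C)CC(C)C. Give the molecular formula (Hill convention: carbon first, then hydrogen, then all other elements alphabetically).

C11H25N

Walk through each heavy atom and fill implicit hydrogens from standard valence (C 4, N 3, O 2, S 2, halogen 1):
  atom 1: N, bond orders sum to 1 (valence 3) → 2 H
  atom 2: C, bond orders sum to 3 (valence 4) → 1 H
  atom 3: C, bond orders sum to 2 (valence 4) → 2 H
  atom 4: C, bond orders sum to 1 (valence 4) → 3 H
  atom 5: C, bond orders sum to 2 (valence 4) → 2 H
  atom 6: C, bond orders sum to 2 (valence 4) → 2 H
  atom 7: C, bond orders sum to 3 (valence 4) → 1 H
  atom 8: C, bond orders sum to 1 (valence 4) → 3 H
  atom 9: C, bond orders sum to 2 (valence 4) → 2 H
  atom 10: C, bond orders sum to 3 (valence 4) → 1 H
  atom 11: C, bond orders sum to 1 (valence 4) → 3 H
  atom 12: C, bond orders sum to 1 (valence 4) → 3 H
Totals → C:11, H:25, N:1.
In Hill order: C11H25N.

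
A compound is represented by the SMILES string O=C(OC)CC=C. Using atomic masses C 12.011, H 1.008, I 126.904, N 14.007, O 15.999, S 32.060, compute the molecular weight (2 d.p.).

First, the molecular formula is C5H8O2 (counting implicit H from valence).
  C: 5 × 12.011 = 60.055
  H: 8 × 1.008 = 8.064
  O: 2 × 15.999 = 31.998
Sum: 5×12.011 + 8×1.008 + 2×15.999 = 100.117 → 100.12 g/mol.

100.12 g/mol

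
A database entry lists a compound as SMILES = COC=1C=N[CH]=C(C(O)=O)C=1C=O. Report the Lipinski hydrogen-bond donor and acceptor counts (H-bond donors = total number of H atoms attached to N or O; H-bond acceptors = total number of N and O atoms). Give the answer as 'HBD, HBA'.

Donors: find every N or O and count the H atoms it carries.
  atom 2 (O): bond orders sum to 2 → 0 H
  atom 5 (N): bond orders sum to 3 → 0 H
  atom 9 (O): bond orders sum to 1 → 1 H
  atom 10 (O): bond orders sum to 2 → 0 H
  atom 13 (O): bond orders sum to 2 → 0 H
Lipinski HBD = 1.
Acceptors: N atoms = 1, O atoms = 4 → HBA = 5.

1, 5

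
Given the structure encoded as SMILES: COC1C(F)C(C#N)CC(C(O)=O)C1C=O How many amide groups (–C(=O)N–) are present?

0

Scan the SMILES for the amide motif — none present.
Groups that are present: 1 aldehyde, 1 carboxylic acid, 1 ether, 1 nitrile.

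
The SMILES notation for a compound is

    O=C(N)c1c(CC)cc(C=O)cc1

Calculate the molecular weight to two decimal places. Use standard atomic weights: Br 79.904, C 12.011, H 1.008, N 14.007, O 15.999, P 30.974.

177.20 g/mol

First, the molecular formula is C10H11NO2 (counting implicit H from valence).
  C: 10 × 12.011 = 120.110
  H: 11 × 1.008 = 11.088
  N: 1 × 14.007 = 14.007
  O: 2 × 15.999 = 31.998
Sum: 10×12.011 + 11×1.008 + 1×14.007 + 2×15.999 = 177.203 → 177.20 g/mol.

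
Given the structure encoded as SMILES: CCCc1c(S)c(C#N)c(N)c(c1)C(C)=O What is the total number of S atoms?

Scan the SMILES for S atoms (remember two-letter symbols like Cl and Br are single atoms).
Sulfur count: 1.

1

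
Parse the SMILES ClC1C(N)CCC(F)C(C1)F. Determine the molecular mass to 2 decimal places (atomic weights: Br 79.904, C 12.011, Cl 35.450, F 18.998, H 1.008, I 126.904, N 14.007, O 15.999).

First, the molecular formula is C7H12ClF2N (counting implicit H from valence).
  C: 7 × 12.011 = 84.077
  Cl: 1 × 35.450 = 35.450
  F: 2 × 18.998 = 37.996
  H: 12 × 1.008 = 12.096
  N: 1 × 14.007 = 14.007
Sum: 7×12.011 + 1×35.450 + 2×18.998 + 12×1.008 + 1×14.007 = 183.626 → 183.63 g/mol.

183.63 g/mol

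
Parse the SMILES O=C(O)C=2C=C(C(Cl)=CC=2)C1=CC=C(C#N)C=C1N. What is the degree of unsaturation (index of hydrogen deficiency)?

11

Degree of unsaturation = (number of rings) + (number of π bonds).
Ring closures in the SMILES: 2.
π bonds: 7 double bonds (each 1 DoU), 1 triple bond (each 2 DoU) → 9 DoU from unsaturation.
Total DoU = 2 + 9 = 11.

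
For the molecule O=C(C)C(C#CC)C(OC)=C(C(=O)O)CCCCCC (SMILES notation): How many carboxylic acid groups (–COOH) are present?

1

The carboxylic acid motif appears at heavy-atom position 12 in the SMILES.
Other groups present: 1 alkene, 1 alkyne, 1 ether, 1 ketone.
Carboxylic acid count: 1.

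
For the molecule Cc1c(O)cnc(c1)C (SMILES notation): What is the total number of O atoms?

1

Scan the SMILES for O atoms (remember two-letter symbols like Cl and Br are single atoms).
Oxygen count: 1.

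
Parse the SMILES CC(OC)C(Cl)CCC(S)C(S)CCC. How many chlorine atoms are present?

Scan the SMILES for Cl atoms (remember two-letter symbols like Cl and Br are single atoms).
Chlorine count: 1.

1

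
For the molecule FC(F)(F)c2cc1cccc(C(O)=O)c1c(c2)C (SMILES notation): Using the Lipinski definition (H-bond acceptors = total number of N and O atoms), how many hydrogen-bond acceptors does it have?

2

N atoms: 0; O atoms: 2.
Lipinski HBA = 0 + 2 = 2.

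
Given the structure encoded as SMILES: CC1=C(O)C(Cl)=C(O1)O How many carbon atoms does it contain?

5

Count every carbon token in the SMILES (each C, including those in ring-closure positions and inside branches).
Carbon count: 5.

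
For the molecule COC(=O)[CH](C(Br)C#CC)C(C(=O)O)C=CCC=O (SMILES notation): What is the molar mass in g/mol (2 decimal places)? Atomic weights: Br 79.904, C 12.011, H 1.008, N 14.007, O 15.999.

First, the molecular formula is C13H15BrO5 (counting implicit H from valence).
  Br: 1 × 79.904 = 79.904
  C: 13 × 12.011 = 156.143
  H: 15 × 1.008 = 15.120
  O: 5 × 15.999 = 79.995
Sum: 1×79.904 + 13×12.011 + 15×1.008 + 5×15.999 = 331.162 → 331.16 g/mol.

331.16 g/mol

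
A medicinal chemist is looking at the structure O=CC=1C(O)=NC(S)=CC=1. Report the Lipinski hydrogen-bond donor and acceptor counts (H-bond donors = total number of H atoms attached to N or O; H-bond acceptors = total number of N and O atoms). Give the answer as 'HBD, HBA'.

Donors: find every N or O and count the H atoms it carries.
  atom 1 (O): bond orders sum to 2 → 0 H
  atom 5 (O): bond orders sum to 1 → 1 H
  atom 6 (N): bond orders sum to 3 → 0 H
Lipinski HBD = 1.
Acceptors: N atoms = 1, O atoms = 2 → HBA = 3.

1, 3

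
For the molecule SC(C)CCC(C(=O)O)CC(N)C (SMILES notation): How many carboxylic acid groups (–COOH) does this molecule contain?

The carboxylic acid motif appears at heavy-atom position 7 in the SMILES.
Other groups present: 1 primary amine, 1 thiol.
Carboxylic acid count: 1.

1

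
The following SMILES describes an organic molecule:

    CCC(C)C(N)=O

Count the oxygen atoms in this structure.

1

Scan the SMILES for O atoms (remember two-letter symbols like Cl and Br are single atoms).
Oxygen count: 1.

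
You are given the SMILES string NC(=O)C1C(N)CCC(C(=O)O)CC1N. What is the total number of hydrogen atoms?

17

Walk through each heavy atom and fill implicit hydrogens from standard valence (C 4, N 3, O 2, S 2, halogen 1):
  atom 1: N, bond orders sum to 1 (valence 3) → 2 H
  atom 2: C, bond orders sum to 4 (valence 4) → 0 H
  atom 3: O, bond orders sum to 2 (valence 2) → 0 H
  atom 4: C, bond orders sum to 3 (valence 4) → 1 H
  atom 5: C, bond orders sum to 3 (valence 4) → 1 H
  atom 6: N, bond orders sum to 1 (valence 3) → 2 H
  atom 7: C, bond orders sum to 2 (valence 4) → 2 H
  atom 8: C, bond orders sum to 2 (valence 4) → 2 H
  atom 9: C, bond orders sum to 3 (valence 4) → 1 H
  atom 10: C, bond orders sum to 4 (valence 4) → 0 H
  atom 11: O, bond orders sum to 2 (valence 2) → 0 H
  atom 12: O, bond orders sum to 1 (valence 2) → 1 H
  atom 13: C, bond orders sum to 2 (valence 4) → 2 H
  atom 14: C, bond orders sum to 3 (valence 4) → 1 H
  atom 15: N, bond orders sum to 1 (valence 3) → 2 H
Total hydrogens: 17.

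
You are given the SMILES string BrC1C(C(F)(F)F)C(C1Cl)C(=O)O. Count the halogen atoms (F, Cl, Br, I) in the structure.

5

Halogen atoms appear at heavy-atom positions 1, 5, 6, 7, 10 (1×Br, 1×Cl, 3×F).
Other groups present: 1 carboxylic acid.
Halogen count: 5.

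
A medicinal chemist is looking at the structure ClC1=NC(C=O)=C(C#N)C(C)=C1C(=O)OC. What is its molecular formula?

C10H7ClN2O3

Walk through each heavy atom and fill implicit hydrogens from standard valence (C 4, N 3, O 2, S 2, halogen 1):
  atom 1: Cl (halogen, monovalent) → 0 H
  atom 2: C, bond orders sum to 4 (valence 4) → 0 H
  atom 3: N, bond orders sum to 3 (valence 3) → 0 H
  atom 4: C, bond orders sum to 4 (valence 4) → 0 H
  atom 5: C, bond orders sum to 3 (valence 4) → 1 H
  atom 6: O, bond orders sum to 2 (valence 2) → 0 H
  atom 7: C, bond orders sum to 4 (valence 4) → 0 H
  atom 8: C, bond orders sum to 4 (valence 4) → 0 H
  atom 9: N, bond orders sum to 3 (valence 3) → 0 H
  atom 10: C, bond orders sum to 4 (valence 4) → 0 H
  atom 11: C, bond orders sum to 1 (valence 4) → 3 H
  atom 12: C, bond orders sum to 4 (valence 4) → 0 H
  atom 13: C, bond orders sum to 4 (valence 4) → 0 H
  atom 14: O, bond orders sum to 2 (valence 2) → 0 H
  atom 15: O, bond orders sum to 2 (valence 2) → 0 H
  atom 16: C, bond orders sum to 1 (valence 4) → 3 H
Totals → C:10, H:7, Cl:1, N:2, O:3.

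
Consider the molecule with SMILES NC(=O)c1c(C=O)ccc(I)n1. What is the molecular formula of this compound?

Walk through each heavy atom and fill implicit hydrogens from standard valence (C 4, N 3, O 2, S 2, halogen 1); for lowercase aromatic atoms, an aromatic c carries 1 H when it has two neighbours and 0 H with three, and aromatic n carries 0 H:
  atom 1: N, bond orders sum to 1 (valence 3) → 2 H
  atom 2: C, bond orders sum to 4 (valence 4) → 0 H
  atom 3: O, bond orders sum to 2 (valence 2) → 0 H
  atom 4: aromatic c, 3 neighbours → 0 H
  atom 5: aromatic c, 3 neighbours → 0 H
  atom 6: C, bond orders sum to 3 (valence 4) → 1 H
  atom 7: O, bond orders sum to 2 (valence 2) → 0 H
  atom 8: aromatic c, 2 neighbours → 1 H
  atom 9: aromatic c, 2 neighbours → 1 H
  atom 10: aromatic c, 3 neighbours → 0 H
  atom 11: I (halogen, monovalent) → 0 H
  atom 12: aromatic n, 2 neighbours → 0 H
Totals → C:7, H:5, I:1, N:2, O:2.

C7H5IN2O2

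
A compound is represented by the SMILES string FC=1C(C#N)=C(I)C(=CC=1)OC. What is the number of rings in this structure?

In SMILES, each pair of matching ring-closure digits denotes one ring-closing bond; the number of such bonds equals the number of independent rings.
Ring-closure bonds here: 1.

1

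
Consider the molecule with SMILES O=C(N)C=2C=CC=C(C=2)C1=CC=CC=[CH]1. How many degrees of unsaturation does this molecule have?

Molecular formula: C13H11NO.
DoU = (2C + 2 + N − H − X) / 2, where X is the halogen count and O/S are ignored.
    = (2·13 + 2 + 1 − 11 − 0) / 2 = 18 / 2 = 9.

9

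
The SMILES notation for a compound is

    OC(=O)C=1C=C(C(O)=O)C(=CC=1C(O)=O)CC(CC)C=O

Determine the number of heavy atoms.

Every atom symbol written in the SMILES (organic subset) is one heavy atom; implicit H are not written.
Heavy atoms by element → C:14, O:7.
Total: 21.

21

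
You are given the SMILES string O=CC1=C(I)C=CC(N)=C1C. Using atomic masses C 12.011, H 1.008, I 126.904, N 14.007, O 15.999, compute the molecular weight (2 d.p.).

261.06 g/mol

First, the molecular formula is C8H8INO (counting implicit H from valence).
  C: 8 × 12.011 = 96.088
  H: 8 × 1.008 = 8.064
  I: 1 × 126.904 = 126.904
  N: 1 × 14.007 = 14.007
  O: 1 × 15.999 = 15.999
Sum: 8×12.011 + 8×1.008 + 1×126.904 + 1×14.007 + 1×15.999 = 261.062 → 261.06 g/mol.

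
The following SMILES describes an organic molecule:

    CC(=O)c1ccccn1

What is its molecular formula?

Walk through each heavy atom and fill implicit hydrogens from standard valence (C 4, N 3, O 2, S 2, halogen 1); for lowercase aromatic atoms, an aromatic c carries 1 H when it has two neighbours and 0 H with three, and aromatic n carries 0 H:
  atom 1: C, bond orders sum to 1 (valence 4) → 3 H
  atom 2: C, bond orders sum to 4 (valence 4) → 0 H
  atom 3: O, bond orders sum to 2 (valence 2) → 0 H
  atom 4: aromatic c, 3 neighbours → 0 H
  atom 5: aromatic c, 2 neighbours → 1 H
  atom 6: aromatic c, 2 neighbours → 1 H
  atom 7: aromatic c, 2 neighbours → 1 H
  atom 8: aromatic c, 2 neighbours → 1 H
  atom 9: aromatic n, 2 neighbours → 0 H
Totals → C:7, H:7, N:1, O:1.

C7H7NO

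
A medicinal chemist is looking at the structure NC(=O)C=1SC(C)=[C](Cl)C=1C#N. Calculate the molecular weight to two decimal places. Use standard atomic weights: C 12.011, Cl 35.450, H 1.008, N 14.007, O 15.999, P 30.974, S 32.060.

200.64 g/mol

First, the molecular formula is C7H5ClN2OS (counting implicit H from valence).
  C: 7 × 12.011 = 84.077
  Cl: 1 × 35.450 = 35.450
  H: 5 × 1.008 = 5.040
  N: 2 × 14.007 = 28.014
  O: 1 × 15.999 = 15.999
  S: 1 × 32.060 = 32.060
Sum: 7×12.011 + 1×35.450 + 5×1.008 + 2×14.007 + 1×15.999 + 1×32.060 = 200.640 → 200.64 g/mol.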